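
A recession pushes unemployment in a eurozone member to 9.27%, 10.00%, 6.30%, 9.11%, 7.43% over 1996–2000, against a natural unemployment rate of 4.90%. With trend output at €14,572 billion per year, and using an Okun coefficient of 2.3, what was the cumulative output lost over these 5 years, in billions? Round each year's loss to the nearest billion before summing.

Year 1996: gap = -2.3 × (9.27 - 4.9) = -10.051%, loss ≈ 14572 × 10.051/100 ≈ 1465.
Year 1997: gap = -2.3 × (10 - 4.9) = -11.73%, loss ≈ 14572 × 11.73/100 ≈ 1709.
Year 1998: gap = -2.3 × (6.3 - 4.9) = -3.22%, loss ≈ 14572 × 3.22/100 ≈ 469.
Year 1999: gap = -2.3 × (9.11 - 4.9) = -9.683%, loss ≈ 14572 × 9.683/100 ≈ 1411.
Year 2000: gap = -2.3 × (7.43 - 4.9) = -5.819%, loss ≈ 14572 × 5.819/100 ≈ 848.
Total lost output = 1465 + 1709 + 469 + 1411 + 848 = 5902 billion.

€5,902 billion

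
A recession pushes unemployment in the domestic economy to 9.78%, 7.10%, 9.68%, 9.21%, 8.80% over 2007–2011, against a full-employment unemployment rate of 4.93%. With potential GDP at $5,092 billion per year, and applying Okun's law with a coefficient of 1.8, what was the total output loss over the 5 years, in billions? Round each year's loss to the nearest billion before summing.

Year 2007: gap = -1.8 × (9.78 - 4.93) = -8.73%, loss ≈ 5092 × 8.73/100 ≈ 445.
Year 2008: gap = -1.8 × (7.1 - 4.93) = -3.906%, loss ≈ 5092 × 3.906/100 ≈ 199.
Year 2009: gap = -1.8 × (9.68 - 4.93) = -8.55%, loss ≈ 5092 × 8.55/100 ≈ 435.
Year 2010: gap = -1.8 × (9.21 - 4.93) = -7.704%, loss ≈ 5092 × 7.704/100 ≈ 392.
Year 2011: gap = -1.8 × (8.8 - 4.93) = -6.966%, loss ≈ 5092 × 6.966/100 ≈ 355.
Total lost output = 445 + 199 + 435 + 392 + 355 = 1826 billion.

$1,826 billion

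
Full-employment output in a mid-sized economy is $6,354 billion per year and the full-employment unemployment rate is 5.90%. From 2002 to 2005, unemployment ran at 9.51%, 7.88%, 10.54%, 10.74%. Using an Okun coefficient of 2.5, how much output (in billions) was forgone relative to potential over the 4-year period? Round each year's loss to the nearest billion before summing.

$2,394 billion

Year 2002: gap = -2.5 × (9.51 - 5.9) = -9.025%, loss ≈ 6354 × 9.025/100 ≈ 573.
Year 2003: gap = -2.5 × (7.88 - 5.9) = -4.95%, loss ≈ 6354 × 4.95/100 ≈ 315.
Year 2004: gap = -2.5 × (10.54 - 5.9) = -11.6%, loss ≈ 6354 × 11.6/100 ≈ 737.
Year 2005: gap = -2.5 × (10.74 - 5.9) = -12.1%, loss ≈ 6354 × 12.1/100 ≈ 769.
Total lost output = 573 + 315 + 737 + 769 = 2394 billion.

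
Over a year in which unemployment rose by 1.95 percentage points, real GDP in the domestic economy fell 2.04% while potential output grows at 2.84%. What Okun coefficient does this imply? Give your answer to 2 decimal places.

β ≈ 2.50

Growth form: g_Y = g_Y* - β × Δu, so β = (g_Y* - g_Y)/Δu.
β = (2.84 + 2.04)/1.95 = 4.88/1.95 = 2.50.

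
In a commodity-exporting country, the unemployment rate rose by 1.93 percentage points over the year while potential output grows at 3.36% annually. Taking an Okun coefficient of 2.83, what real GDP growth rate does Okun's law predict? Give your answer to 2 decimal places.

-2.10%

Growth-rate Okun's law: g_Y = g_Y* - β × Δu.
g_Y = 3.36 - 2.83 × (1.93) = 3.36 - 5.4619 = -2.1019%, i.e. -2.10% to 2 d.p.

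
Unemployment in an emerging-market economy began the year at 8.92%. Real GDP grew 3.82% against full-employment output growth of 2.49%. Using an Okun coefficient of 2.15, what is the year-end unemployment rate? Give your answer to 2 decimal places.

Growth-rate Okun's law: g_Y = g_Y* - β × Δu, so Δu = (g_Y* - g_Y)/β.
Δu = (2.49 - 3.82)/2.15 = -1.33/2.15 = -0.62 percentage points.
Year-end unemployment = 8.92 - 0.62 = 8.30%.

8.30%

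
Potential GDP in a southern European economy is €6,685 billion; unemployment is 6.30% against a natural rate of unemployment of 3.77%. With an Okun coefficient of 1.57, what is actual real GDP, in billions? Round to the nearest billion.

Unemployment gap = 6.3 - 3.77 = 2.53 points, so the output gap is -1.57 × 2.53 = -3.9721%.
Actual GDP = 6685 × (1 - 3.9721/100) = 6685 × 0.960279 ≈ 6419 billion.

€6,419 billion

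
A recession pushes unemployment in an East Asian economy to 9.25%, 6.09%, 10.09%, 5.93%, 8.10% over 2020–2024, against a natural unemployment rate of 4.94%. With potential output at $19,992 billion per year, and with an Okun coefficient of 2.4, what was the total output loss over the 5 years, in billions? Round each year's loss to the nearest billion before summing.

Year 2020: gap = -2.4 × (9.25 - 4.94) = -10.344%, loss ≈ 19992 × 10.344/100 ≈ 2068.
Year 2021: gap = -2.4 × (6.09 - 4.94) = -2.76%, loss ≈ 19992 × 2.76/100 ≈ 552.
Year 2022: gap = -2.4 × (10.09 - 4.94) = -12.36%, loss ≈ 19992 × 12.36/100 ≈ 2471.
Year 2023: gap = -2.4 × (5.93 - 4.94) = -2.376%, loss ≈ 19992 × 2.376/100 ≈ 475.
Year 2024: gap = -2.4 × (8.1 - 4.94) = -7.584%, loss ≈ 19992 × 7.584/100 ≈ 1516.
Total lost output = 2068 + 552 + 2471 + 475 + 1516 = 7082 billion.

$7,082 billion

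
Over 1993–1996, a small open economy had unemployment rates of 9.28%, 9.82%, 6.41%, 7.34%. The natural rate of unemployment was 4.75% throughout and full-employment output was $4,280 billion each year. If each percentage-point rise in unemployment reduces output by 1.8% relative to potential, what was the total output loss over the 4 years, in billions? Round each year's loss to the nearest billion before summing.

$1,068 billion

Year 1993: gap = -1.8 × (9.28 - 4.75) = -8.154%, loss ≈ 4280 × 8.154/100 ≈ 349.
Year 1994: gap = -1.8 × (9.82 - 4.75) = -9.126%, loss ≈ 4280 × 9.126/100 ≈ 391.
Year 1995: gap = -1.8 × (6.41 - 4.75) = -2.988%, loss ≈ 4280 × 2.988/100 ≈ 128.
Year 1996: gap = -1.8 × (7.34 - 4.75) = -4.662%, loss ≈ 4280 × 4.662/100 ≈ 200.
Total lost output = 349 + 391 + 128 + 200 = 1068 billion.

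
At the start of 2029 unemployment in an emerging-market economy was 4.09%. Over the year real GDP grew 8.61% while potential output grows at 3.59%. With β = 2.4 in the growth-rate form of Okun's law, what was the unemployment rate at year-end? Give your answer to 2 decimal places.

2.00%

Growth-rate Okun's law: g_Y = g_Y* - β × Δu, so Δu = (g_Y* - g_Y)/β.
Δu = (3.59 - 8.61)/2.4 = -5.02/2.4 = -2.09 percentage points.
Year-end unemployment = 4.09 - 2.09 = 2.00%.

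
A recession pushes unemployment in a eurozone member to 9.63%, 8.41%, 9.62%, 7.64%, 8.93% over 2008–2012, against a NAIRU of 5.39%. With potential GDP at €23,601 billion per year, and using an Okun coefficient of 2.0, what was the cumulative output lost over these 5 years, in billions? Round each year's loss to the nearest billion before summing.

Year 2008: gap = -2.0 × (9.63 - 5.39) = -8.48%, loss ≈ 23601 × 8.48/100 ≈ 2001.
Year 2009: gap = -2.0 × (8.41 - 5.39) = -6.04%, loss ≈ 23601 × 6.04/100 ≈ 1426.
Year 2010: gap = -2.0 × (9.62 - 5.39) = -8.46%, loss ≈ 23601 × 8.46/100 ≈ 1997.
Year 2011: gap = -2.0 × (7.64 - 5.39) = -4.5%, loss ≈ 23601 × 4.5/100 ≈ 1062.
Year 2012: gap = -2.0 × (8.93 - 5.39) = -7.08%, loss ≈ 23601 × 7.08/100 ≈ 1671.
Total lost output = 2001 + 1426 + 1997 + 1062 + 1671 = 8157 billion.

€8,157 billion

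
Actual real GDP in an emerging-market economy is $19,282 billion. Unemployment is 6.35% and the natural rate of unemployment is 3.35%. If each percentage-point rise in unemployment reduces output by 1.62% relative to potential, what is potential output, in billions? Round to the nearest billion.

Unemployment gap = 6.35 - 3.35 = 3 points, so output gap = -1.62 × 3 = -4.86%.
Since Y = Y* × (1 + gap/100), Y* = 19282/0.9514 ≈ 20267 billion.

$20,267 billion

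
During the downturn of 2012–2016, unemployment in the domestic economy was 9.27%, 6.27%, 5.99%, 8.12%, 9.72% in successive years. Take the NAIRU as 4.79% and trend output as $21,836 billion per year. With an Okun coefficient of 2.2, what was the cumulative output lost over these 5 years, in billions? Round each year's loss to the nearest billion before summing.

$7,407 billion

Year 2012: gap = -2.2 × (9.27 - 4.79) = -9.856%, loss ≈ 21836 × 9.856/100 ≈ 2152.
Year 2013: gap = -2.2 × (6.27 - 4.79) = -3.256%, loss ≈ 21836 × 3.256/100 ≈ 711.
Year 2014: gap = -2.2 × (5.99 - 4.79) = -2.64%, loss ≈ 21836 × 2.64/100 ≈ 576.
Year 2015: gap = -2.2 × (8.12 - 4.79) = -7.326%, loss ≈ 21836 × 7.326/100 ≈ 1600.
Year 2016: gap = -2.2 × (9.72 - 4.79) = -10.846%, loss ≈ 21836 × 10.846/100 ≈ 2368.
Total lost output = 2152 + 711 + 576 + 1600 + 2368 = 7407 billion.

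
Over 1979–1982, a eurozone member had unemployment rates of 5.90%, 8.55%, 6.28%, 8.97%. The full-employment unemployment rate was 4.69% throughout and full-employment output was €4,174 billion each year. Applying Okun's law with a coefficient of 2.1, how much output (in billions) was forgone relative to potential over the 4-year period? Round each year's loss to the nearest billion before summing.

€958 billion

Year 1979: gap = -2.1 × (5.9 - 4.69) = -2.541%, loss ≈ 4174 × 2.541/100 ≈ 106.
Year 1980: gap = -2.1 × (8.55 - 4.69) = -8.106%, loss ≈ 4174 × 8.106/100 ≈ 338.
Year 1981: gap = -2.1 × (6.28 - 4.69) = -3.339%, loss ≈ 4174 × 3.339/100 ≈ 139.
Year 1982: gap = -2.1 × (8.97 - 4.69) = -8.988%, loss ≈ 4174 × 8.988/100 ≈ 375.
Total lost output = 106 + 338 + 139 + 375 = 958 billion.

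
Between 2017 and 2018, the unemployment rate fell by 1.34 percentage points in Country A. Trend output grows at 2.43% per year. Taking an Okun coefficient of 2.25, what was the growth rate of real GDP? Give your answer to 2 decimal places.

Growth-rate Okun's law: g_Y = g_Y* - β × Δu.
g_Y = 2.43 - 2.25 × (-1.34) = 2.43 + 3.015 = 5.445%, i.e. 5.45% to 2 d.p.

5.45%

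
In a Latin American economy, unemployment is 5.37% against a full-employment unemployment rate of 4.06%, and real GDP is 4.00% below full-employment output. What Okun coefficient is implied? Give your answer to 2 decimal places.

Okun's law: output gap = -β × (u - u*).
-4.00 = -β × (5.37 - 4.06) = -β × 1.31, so β = 4/1.31 = 3.05.

β ≈ 3.05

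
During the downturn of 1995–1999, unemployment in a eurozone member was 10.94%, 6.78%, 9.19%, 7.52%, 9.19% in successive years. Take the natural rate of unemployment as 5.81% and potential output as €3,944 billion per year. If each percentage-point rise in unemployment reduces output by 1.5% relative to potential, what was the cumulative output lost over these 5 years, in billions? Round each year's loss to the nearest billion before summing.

Year 1995: gap = -1.5 × (10.94 - 5.81) = -7.695%, loss ≈ 3944 × 7.695/100 ≈ 303.
Year 1996: gap = -1.5 × (6.78 - 5.81) = -1.455%, loss ≈ 3944 × 1.455/100 ≈ 57.
Year 1997: gap = -1.5 × (9.19 - 5.81) = -5.07%, loss ≈ 3944 × 5.07/100 ≈ 200.
Year 1998: gap = -1.5 × (7.52 - 5.81) = -2.565%, loss ≈ 3944 × 2.565/100 ≈ 101.
Year 1999: gap = -1.5 × (9.19 - 5.81) = -5.07%, loss ≈ 3944 × 5.07/100 ≈ 200.
Total lost output = 303 + 57 + 200 + 101 + 200 = 861 billion.

€861 billion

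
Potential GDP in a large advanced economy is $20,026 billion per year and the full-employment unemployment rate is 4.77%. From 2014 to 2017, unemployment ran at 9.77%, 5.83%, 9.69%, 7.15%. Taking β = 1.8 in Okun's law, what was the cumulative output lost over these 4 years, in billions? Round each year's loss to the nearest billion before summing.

Year 2014: gap = -1.8 × (9.77 - 4.77) = -9%, loss ≈ 20026 × 9/100 ≈ 1802.
Year 2015: gap = -1.8 × (5.83 - 4.77) = -1.908%, loss ≈ 20026 × 1.908/100 ≈ 382.
Year 2016: gap = -1.8 × (9.69 - 4.77) = -8.856%, loss ≈ 20026 × 8.856/100 ≈ 1774.
Year 2017: gap = -1.8 × (7.15 - 4.77) = -4.284%, loss ≈ 20026 × 4.284/100 ≈ 858.
Total lost output = 1802 + 382 + 1774 + 858 = 4816 billion.

$4,816 billion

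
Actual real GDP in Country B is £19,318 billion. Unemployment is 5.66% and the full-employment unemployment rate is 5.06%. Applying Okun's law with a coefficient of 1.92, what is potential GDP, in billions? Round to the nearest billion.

£19,543 billion

Unemployment gap = 5.66 - 5.06 = 0.6 points, so output gap = -1.92 × 0.6 = -1.152%.
Since Y = Y* × (1 + gap/100), Y* = 19318/0.98848 ≈ 19543 billion.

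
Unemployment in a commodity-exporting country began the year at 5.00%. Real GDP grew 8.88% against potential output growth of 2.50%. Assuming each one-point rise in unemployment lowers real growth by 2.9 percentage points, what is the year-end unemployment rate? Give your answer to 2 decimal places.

Growth-rate Okun's law: g_Y = g_Y* - β × Δu, so Δu = (g_Y* - g_Y)/β.
Δu = (2.5 - 8.88)/2.9 = -6.38/2.9 = -2.20 percentage points.
Year-end unemployment = 5 - 2.2 = 2.80%.

2.80%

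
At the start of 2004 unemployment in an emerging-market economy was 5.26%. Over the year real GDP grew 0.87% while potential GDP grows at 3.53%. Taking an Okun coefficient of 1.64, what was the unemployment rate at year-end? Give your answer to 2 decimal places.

Growth-rate Okun's law: g_Y = g_Y* - β × Δu, so Δu = (g_Y* - g_Y)/β.
Δu = (3.53 - 0.87)/1.64 = 2.66/1.64 = 1.62 percentage points.
Year-end unemployment = 5.26 + 1.62 = 6.88%.

6.88%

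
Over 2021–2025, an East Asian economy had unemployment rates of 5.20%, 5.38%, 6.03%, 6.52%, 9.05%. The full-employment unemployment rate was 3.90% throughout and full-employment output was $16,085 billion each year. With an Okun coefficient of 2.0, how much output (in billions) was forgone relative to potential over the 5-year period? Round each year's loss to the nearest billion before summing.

$4,079 billion

Year 2021: gap = -2.0 × (5.2 - 3.9) = -2.6%, loss ≈ 16085 × 2.6/100 ≈ 418.
Year 2022: gap = -2.0 × (5.38 - 3.9) = -2.96%, loss ≈ 16085 × 2.96/100 ≈ 476.
Year 2023: gap = -2.0 × (6.03 - 3.9) = -4.26%, loss ≈ 16085 × 4.26/100 ≈ 685.
Year 2024: gap = -2.0 × (6.52 - 3.9) = -5.24%, loss ≈ 16085 × 5.24/100 ≈ 843.
Year 2025: gap = -2.0 × (9.05 - 3.9) = -10.3%, loss ≈ 16085 × 10.3/100 ≈ 1657.
Total lost output = 418 + 476 + 685 + 843 + 1657 = 4079 billion.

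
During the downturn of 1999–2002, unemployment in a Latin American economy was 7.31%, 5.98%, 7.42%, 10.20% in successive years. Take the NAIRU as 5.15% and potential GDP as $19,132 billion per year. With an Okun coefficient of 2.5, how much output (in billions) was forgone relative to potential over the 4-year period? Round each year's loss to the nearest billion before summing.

$4,931 billion

Year 1999: gap = -2.5 × (7.31 - 5.15) = -5.4%, loss ≈ 19132 × 5.4/100 ≈ 1033.
Year 2000: gap = -2.5 × (5.98 - 5.15) = -2.075%, loss ≈ 19132 × 2.075/100 ≈ 397.
Year 2001: gap = -2.5 × (7.42 - 5.15) = -5.675%, loss ≈ 19132 × 5.675/100 ≈ 1086.
Year 2002: gap = -2.5 × (10.2 - 5.15) = -12.625%, loss ≈ 19132 × 12.625/100 ≈ 2415.
Total lost output = 1033 + 397 + 1086 + 2415 = 4931 billion.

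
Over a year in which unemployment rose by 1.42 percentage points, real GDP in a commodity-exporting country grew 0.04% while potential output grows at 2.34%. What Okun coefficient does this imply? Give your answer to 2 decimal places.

Growth form: g_Y = g_Y* - β × Δu, so β = (g_Y* - g_Y)/Δu.
β = (2.34 - 0.04)/1.42 = 2.3/1.42 = 1.62.

β ≈ 1.62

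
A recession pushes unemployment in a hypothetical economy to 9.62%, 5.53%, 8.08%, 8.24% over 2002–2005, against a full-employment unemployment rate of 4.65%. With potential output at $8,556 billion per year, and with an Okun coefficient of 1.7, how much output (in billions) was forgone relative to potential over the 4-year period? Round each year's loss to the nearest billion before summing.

Year 2002: gap = -1.7 × (9.62 - 4.65) = -8.449%, loss ≈ 8556 × 8.449/100 ≈ 723.
Year 2003: gap = -1.7 × (5.53 - 4.65) = -1.496%, loss ≈ 8556 × 1.496/100 ≈ 128.
Year 2004: gap = -1.7 × (8.08 - 4.65) = -5.831%, loss ≈ 8556 × 5.831/100 ≈ 499.
Year 2005: gap = -1.7 × (8.24 - 4.65) = -6.103%, loss ≈ 8556 × 6.103/100 ≈ 522.
Total lost output = 723 + 128 + 499 + 522 = 1872 billion.

$1,872 billion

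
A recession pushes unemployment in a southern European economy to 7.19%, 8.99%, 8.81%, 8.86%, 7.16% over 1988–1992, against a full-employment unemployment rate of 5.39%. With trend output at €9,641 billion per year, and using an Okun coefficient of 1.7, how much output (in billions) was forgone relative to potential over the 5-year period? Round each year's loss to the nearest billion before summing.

Year 1988: gap = -1.7 × (7.19 - 5.39) = -3.06%, loss ≈ 9641 × 3.06/100 ≈ 295.
Year 1989: gap = -1.7 × (8.99 - 5.39) = -6.12%, loss ≈ 9641 × 6.12/100 ≈ 590.
Year 1990: gap = -1.7 × (8.81 - 5.39) = -5.814%, loss ≈ 9641 × 5.814/100 ≈ 561.
Year 1991: gap = -1.7 × (8.86 - 5.39) = -5.899%, loss ≈ 9641 × 5.899/100 ≈ 569.
Year 1992: gap = -1.7 × (7.16 - 5.39) = -3.009%, loss ≈ 9641 × 3.009/100 ≈ 290.
Total lost output = 295 + 590 + 561 + 569 + 290 = 2305 billion.

€2,305 billion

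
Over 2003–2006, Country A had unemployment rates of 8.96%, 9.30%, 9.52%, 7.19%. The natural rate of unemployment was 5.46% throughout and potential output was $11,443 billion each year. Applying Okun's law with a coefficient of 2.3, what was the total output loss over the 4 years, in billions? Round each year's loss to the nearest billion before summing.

$3,456 billion

Year 2003: gap = -2.3 × (8.96 - 5.46) = -8.05%, loss ≈ 11443 × 8.05/100 ≈ 921.
Year 2004: gap = -2.3 × (9.3 - 5.46) = -8.832%, loss ≈ 11443 × 8.832/100 ≈ 1011.
Year 2005: gap = -2.3 × (9.52 - 5.46) = -9.338%, loss ≈ 11443 × 9.338/100 ≈ 1069.
Year 2006: gap = -2.3 × (7.19 - 5.46) = -3.979%, loss ≈ 11443 × 3.979/100 ≈ 455.
Total lost output = 921 + 1011 + 1069 + 455 = 3456 billion.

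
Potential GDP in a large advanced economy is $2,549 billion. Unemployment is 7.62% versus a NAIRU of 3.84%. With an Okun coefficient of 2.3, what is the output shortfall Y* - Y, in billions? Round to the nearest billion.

$222 billion

Output gap = -2.3 × (7.62 - 3.84) = -2.3 × 3.78 = -8.694%.
Actual GDP ≈ 2549 × 0.91306 ≈ 2327 billion, so the shortfall is 2549 - 2327 = 222 billion.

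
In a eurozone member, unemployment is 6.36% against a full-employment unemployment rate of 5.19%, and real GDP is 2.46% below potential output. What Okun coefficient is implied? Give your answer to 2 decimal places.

β ≈ 2.10

Okun's law: output gap = -β × (u - u*).
-2.46 = -β × (6.36 - 5.19) = -β × 1.17, so β = 2.46/1.17 = 2.10.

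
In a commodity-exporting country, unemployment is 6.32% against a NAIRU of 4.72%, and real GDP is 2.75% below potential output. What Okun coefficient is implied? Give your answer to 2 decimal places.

β ≈ 1.72

Okun's law: output gap = -β × (u - u*).
-2.75 = -β × (6.32 - 4.72) = -β × 1.6, so β = 2.75/1.6 = 1.72.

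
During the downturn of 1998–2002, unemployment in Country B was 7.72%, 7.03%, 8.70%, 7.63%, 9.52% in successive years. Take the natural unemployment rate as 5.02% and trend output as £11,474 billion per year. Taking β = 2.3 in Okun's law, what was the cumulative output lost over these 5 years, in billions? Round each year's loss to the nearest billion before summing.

£4,091 billion

Year 1998: gap = -2.3 × (7.72 - 5.02) = -6.21%, loss ≈ 11474 × 6.21/100 ≈ 713.
Year 1999: gap = -2.3 × (7.03 - 5.02) = -4.623%, loss ≈ 11474 × 4.623/100 ≈ 530.
Year 2000: gap = -2.3 × (8.7 - 5.02) = -8.464%, loss ≈ 11474 × 8.464/100 ≈ 971.
Year 2001: gap = -2.3 × (7.63 - 5.02) = -6.003%, loss ≈ 11474 × 6.003/100 ≈ 689.
Year 2002: gap = -2.3 × (9.52 - 5.02) = -10.35%, loss ≈ 11474 × 10.35/100 ≈ 1188.
Total lost output = 713 + 530 + 971 + 689 + 1188 = 4091 billion.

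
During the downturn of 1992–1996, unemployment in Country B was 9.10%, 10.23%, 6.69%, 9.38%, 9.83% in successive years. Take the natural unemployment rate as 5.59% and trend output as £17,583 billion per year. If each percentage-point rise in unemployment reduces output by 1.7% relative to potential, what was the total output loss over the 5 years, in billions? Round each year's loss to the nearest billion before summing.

Year 1992: gap = -1.7 × (9.1 - 5.59) = -5.967%, loss ≈ 17583 × 5.967/100 ≈ 1049.
Year 1993: gap = -1.7 × (10.23 - 5.59) = -7.888%, loss ≈ 17583 × 7.888/100 ≈ 1387.
Year 1994: gap = -1.7 × (6.69 - 5.59) = -1.87%, loss ≈ 17583 × 1.87/100 ≈ 329.
Year 1995: gap = -1.7 × (9.38 - 5.59) = -6.443%, loss ≈ 17583 × 6.443/100 ≈ 1133.
Year 1996: gap = -1.7 × (9.83 - 5.59) = -7.208%, loss ≈ 17583 × 7.208/100 ≈ 1267.
Total lost output = 1049 + 1387 + 329 + 1133 + 1267 = 5165 billion.

£5,165 billion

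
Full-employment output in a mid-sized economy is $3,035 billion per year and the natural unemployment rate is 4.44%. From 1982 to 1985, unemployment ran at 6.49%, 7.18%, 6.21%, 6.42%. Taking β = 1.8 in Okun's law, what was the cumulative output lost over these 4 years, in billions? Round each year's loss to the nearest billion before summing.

$467 billion

Year 1982: gap = -1.8 × (6.49 - 4.44) = -3.69%, loss ≈ 3035 × 3.69/100 ≈ 112.
Year 1983: gap = -1.8 × (7.18 - 4.44) = -4.932%, loss ≈ 3035 × 4.932/100 ≈ 150.
Year 1984: gap = -1.8 × (6.21 - 4.44) = -3.186%, loss ≈ 3035 × 3.186/100 ≈ 97.
Year 1985: gap = -1.8 × (6.42 - 4.44) = -3.564%, loss ≈ 3035 × 3.564/100 ≈ 108.
Total lost output = 112 + 150 + 97 + 108 = 467 billion.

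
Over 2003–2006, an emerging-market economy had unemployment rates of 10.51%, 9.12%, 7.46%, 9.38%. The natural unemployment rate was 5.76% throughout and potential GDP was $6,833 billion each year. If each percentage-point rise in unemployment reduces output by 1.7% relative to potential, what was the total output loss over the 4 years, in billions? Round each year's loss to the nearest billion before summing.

$1,560 billion

Year 2003: gap = -1.7 × (10.51 - 5.76) = -8.075%, loss ≈ 6833 × 8.075/100 ≈ 552.
Year 2004: gap = -1.7 × (9.12 - 5.76) = -5.712%, loss ≈ 6833 × 5.712/100 ≈ 390.
Year 2005: gap = -1.7 × (7.46 - 5.76) = -2.89%, loss ≈ 6833 × 2.89/100 ≈ 197.
Year 2006: gap = -1.7 × (9.38 - 5.76) = -6.154%, loss ≈ 6833 × 6.154/100 ≈ 421.
Total lost output = 552 + 390 + 197 + 421 = 1560 billion.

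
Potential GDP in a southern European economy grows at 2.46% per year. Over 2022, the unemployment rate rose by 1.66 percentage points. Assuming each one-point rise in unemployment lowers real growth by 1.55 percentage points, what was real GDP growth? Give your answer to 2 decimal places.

Growth-rate Okun's law: g_Y = g_Y* - β × Δu.
g_Y = 2.46 - 1.55 × (1.66) = 2.46 - 2.573 = -0.113%, i.e. -0.11% to 2 d.p.

-0.11%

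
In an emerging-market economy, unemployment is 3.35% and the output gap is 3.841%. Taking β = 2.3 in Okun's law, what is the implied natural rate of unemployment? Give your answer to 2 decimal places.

5.02%

From Okun's law, u - u* = -(output gap)/β = -(3.841)/2.3 = -1.67 points.
So u* = 3.35 + 1.67 = 5.02%.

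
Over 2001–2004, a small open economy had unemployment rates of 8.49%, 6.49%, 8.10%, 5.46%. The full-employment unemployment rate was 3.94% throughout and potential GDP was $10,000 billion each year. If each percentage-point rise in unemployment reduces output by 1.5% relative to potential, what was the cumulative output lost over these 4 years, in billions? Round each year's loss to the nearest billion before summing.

$1,918 billion

Year 2001: gap = -1.5 × (8.49 - 3.94) = -6.825%, loss ≈ 10000 × 6.825/100 ≈ 683.
Year 2002: gap = -1.5 × (6.49 - 3.94) = -3.825%, loss ≈ 10000 × 3.825/100 ≈ 383.
Year 2003: gap = -1.5 × (8.1 - 3.94) = -6.24%, loss ≈ 10000 × 6.24/100 ≈ 624.
Year 2004: gap = -1.5 × (5.46 - 3.94) = -2.28%, loss ≈ 10000 × 2.28/100 ≈ 228.
Total lost output = 683 + 383 + 624 + 228 = 1918 billion.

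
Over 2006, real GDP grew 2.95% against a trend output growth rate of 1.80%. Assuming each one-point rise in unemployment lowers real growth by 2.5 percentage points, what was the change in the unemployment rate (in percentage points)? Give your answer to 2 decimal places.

Growth-rate Okun's law: g_Y = g_Y* - β × Δu, so Δu = (g_Y* - g_Y)/β.
Δu = (1.8 - 2.95)/2.5 = -1.15/2.5 = -0.46 percentage points.

-0.46 percentage points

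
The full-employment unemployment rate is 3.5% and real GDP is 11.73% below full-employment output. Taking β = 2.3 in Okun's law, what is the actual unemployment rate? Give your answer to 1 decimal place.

From Okun's law, u - u* = -(output gap)/β = -(-11.73)/2.3 = 5.1 points.
So u = 3.5 + 5.1 = 8.6%.

8.6%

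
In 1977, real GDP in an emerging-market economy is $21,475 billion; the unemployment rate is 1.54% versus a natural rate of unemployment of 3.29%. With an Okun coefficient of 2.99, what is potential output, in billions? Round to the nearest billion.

Unemployment gap = 1.54 - 3.29 = -1.75 points, so output gap = -2.99 × (-1.75) = 5.2325%.
Since Y = Y* × (1 + gap/100), Y* = 21475/1.052325 ≈ 20407 billion.

$20,407 billion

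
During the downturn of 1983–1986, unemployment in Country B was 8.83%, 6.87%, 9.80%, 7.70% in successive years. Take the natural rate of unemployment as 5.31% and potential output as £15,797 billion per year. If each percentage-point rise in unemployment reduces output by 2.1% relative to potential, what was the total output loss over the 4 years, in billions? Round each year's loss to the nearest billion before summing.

£3,968 billion

Year 1983: gap = -2.1 × (8.83 - 5.31) = -7.392%, loss ≈ 15797 × 7.392/100 ≈ 1168.
Year 1984: gap = -2.1 × (6.87 - 5.31) = -3.276%, loss ≈ 15797 × 3.276/100 ≈ 518.
Year 1985: gap = -2.1 × (9.8 - 5.31) = -9.429%, loss ≈ 15797 × 9.429/100 ≈ 1489.
Year 1986: gap = -2.1 × (7.7 - 5.31) = -5.019%, loss ≈ 15797 × 5.019/100 ≈ 793.
Total lost output = 1168 + 518 + 1489 + 793 = 3968 billion.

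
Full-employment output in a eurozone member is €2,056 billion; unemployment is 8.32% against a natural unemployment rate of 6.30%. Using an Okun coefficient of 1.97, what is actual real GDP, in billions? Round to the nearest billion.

Unemployment gap = 8.32 - 6.3 = 2.02 points, so the output gap is -1.97 × 2.02 = -3.9794%.
Actual GDP = 2056 × (1 - 3.9794/100) = 2056 × 0.960206 ≈ 1974 billion.

€1,974 billion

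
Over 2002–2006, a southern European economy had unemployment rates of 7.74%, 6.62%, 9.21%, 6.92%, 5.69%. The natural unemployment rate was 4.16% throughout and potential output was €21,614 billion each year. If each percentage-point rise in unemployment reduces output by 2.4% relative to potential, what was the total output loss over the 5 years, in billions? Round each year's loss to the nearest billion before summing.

Year 2002: gap = -2.4 × (7.74 - 4.16) = -8.592%, loss ≈ 21614 × 8.592/100 ≈ 1857.
Year 2003: gap = -2.4 × (6.62 - 4.16) = -5.904%, loss ≈ 21614 × 5.904/100 ≈ 1276.
Year 2004: gap = -2.4 × (9.21 - 4.16) = -12.12%, loss ≈ 21614 × 12.12/100 ≈ 2620.
Year 2005: gap = -2.4 × (6.92 - 4.16) = -6.624%, loss ≈ 21614 × 6.624/100 ≈ 1432.
Year 2006: gap = -2.4 × (5.69 - 4.16) = -3.672%, loss ≈ 21614 × 3.672/100 ≈ 794.
Total lost output = 1857 + 1276 + 2620 + 1432 + 794 = 7979 billion.

€7,979 billion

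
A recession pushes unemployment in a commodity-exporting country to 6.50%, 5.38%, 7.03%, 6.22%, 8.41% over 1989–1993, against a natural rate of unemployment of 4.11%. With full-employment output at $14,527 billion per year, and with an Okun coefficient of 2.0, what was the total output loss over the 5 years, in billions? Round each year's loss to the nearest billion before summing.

$3,773 billion

Year 1989: gap = -2.0 × (6.5 - 4.11) = -4.78%, loss ≈ 14527 × 4.78/100 ≈ 694.
Year 1990: gap = -2.0 × (5.38 - 4.11) = -2.54%, loss ≈ 14527 × 2.54/100 ≈ 369.
Year 1991: gap = -2.0 × (7.03 - 4.11) = -5.84%, loss ≈ 14527 × 5.84/100 ≈ 848.
Year 1992: gap = -2.0 × (6.22 - 4.11) = -4.22%, loss ≈ 14527 × 4.22/100 ≈ 613.
Year 1993: gap = -2.0 × (8.41 - 4.11) = -8.6%, loss ≈ 14527 × 8.6/100 ≈ 1249.
Total lost output = 694 + 369 + 848 + 613 + 1249 = 3773 billion.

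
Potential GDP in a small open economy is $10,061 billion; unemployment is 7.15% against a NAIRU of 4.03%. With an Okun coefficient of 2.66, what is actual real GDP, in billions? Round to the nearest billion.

$9,226 billion

Unemployment gap = 7.15 - 4.03 = 3.12 points, so the output gap is -2.66 × 3.12 = -8.2992%.
Actual GDP = 10061 × (1 - 8.2992/100) = 10061 × 0.917008 ≈ 9226 billion.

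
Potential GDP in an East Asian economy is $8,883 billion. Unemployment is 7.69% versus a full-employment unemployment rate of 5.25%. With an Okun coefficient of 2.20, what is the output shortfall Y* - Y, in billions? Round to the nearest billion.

$477 billion

Output gap = -2.20 × (7.69 - 5.25) = -2.2 × 2.44 = -5.368%.
Actual GDP ≈ 8883 × 0.94632 ≈ 8406 billion, so the shortfall is 8883 - 8406 = 477 billion.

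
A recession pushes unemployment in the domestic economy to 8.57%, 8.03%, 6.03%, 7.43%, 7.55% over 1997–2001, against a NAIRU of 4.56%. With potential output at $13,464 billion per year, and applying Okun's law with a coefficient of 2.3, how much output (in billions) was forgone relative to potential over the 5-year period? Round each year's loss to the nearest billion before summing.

$4,587 billion

Year 1997: gap = -2.3 × (8.57 - 4.56) = -9.223%, loss ≈ 13464 × 9.223/100 ≈ 1242.
Year 1998: gap = -2.3 × (8.03 - 4.56) = -7.981%, loss ≈ 13464 × 7.981/100 ≈ 1075.
Year 1999: gap = -2.3 × (6.03 - 4.56) = -3.381%, loss ≈ 13464 × 3.381/100 ≈ 455.
Year 2000: gap = -2.3 × (7.43 - 4.56) = -6.601%, loss ≈ 13464 × 6.601/100 ≈ 889.
Year 2001: gap = -2.3 × (7.55 - 4.56) = -6.877%, loss ≈ 13464 × 6.877/100 ≈ 926.
Total lost output = 1242 + 1075 + 455 + 889 + 926 = 4587 billion.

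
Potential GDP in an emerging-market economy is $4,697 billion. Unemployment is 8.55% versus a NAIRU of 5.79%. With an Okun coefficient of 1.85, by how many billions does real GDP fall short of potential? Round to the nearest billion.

Output gap = -1.85 × (8.55 - 5.79) = -1.85 × 2.76 = -5.106%.
Actual GDP ≈ 4697 × 0.94894 ≈ 4457 billion, so the shortfall is 4697 - 4457 = 240 billion.

$240 billion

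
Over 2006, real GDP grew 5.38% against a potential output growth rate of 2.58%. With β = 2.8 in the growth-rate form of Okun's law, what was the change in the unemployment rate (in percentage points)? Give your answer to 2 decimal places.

-1.00 percentage points

Growth-rate Okun's law: g_Y = g_Y* - β × Δu, so Δu = (g_Y* - g_Y)/β.
Δu = (2.58 - 5.38)/2.8 = -2.8/2.8 = -1.00 percentage point.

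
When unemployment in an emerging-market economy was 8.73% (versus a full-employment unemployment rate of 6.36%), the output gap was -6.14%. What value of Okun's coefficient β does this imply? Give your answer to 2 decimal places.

β ≈ 2.59

Okun's law: output gap = -β × (u - u*).
-6.14 = -β × (8.73 - 6.36) = -β × 2.37, so β = 6.14/2.37 = 2.59.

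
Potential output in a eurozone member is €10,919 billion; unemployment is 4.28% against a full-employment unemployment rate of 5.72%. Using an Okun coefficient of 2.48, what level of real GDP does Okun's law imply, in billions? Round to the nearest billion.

Unemployment gap = 4.28 - 5.72 = -1.44 points, so the output gap is -2.48 × (-1.44) = 3.5712%.
Actual GDP = 10919 × (1 + 3.5712/100) = 10919 × 1.035712 ≈ 11309 billion.

€11,309 billion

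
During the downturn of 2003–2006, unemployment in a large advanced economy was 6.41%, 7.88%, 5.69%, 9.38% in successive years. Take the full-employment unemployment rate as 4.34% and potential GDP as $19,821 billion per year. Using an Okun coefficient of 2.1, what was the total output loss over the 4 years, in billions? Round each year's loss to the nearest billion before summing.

Year 2003: gap = -2.1 × (6.41 - 4.34) = -4.347%, loss ≈ 19821 × 4.347/100 ≈ 862.
Year 2004: gap = -2.1 × (7.88 - 4.34) = -7.434%, loss ≈ 19821 × 7.434/100 ≈ 1473.
Year 2005: gap = -2.1 × (5.69 - 4.34) = -2.835%, loss ≈ 19821 × 2.835/100 ≈ 562.
Year 2006: gap = -2.1 × (9.38 - 4.34) = -10.584%, loss ≈ 19821 × 10.584/100 ≈ 2098.
Total lost output = 862 + 1473 + 562 + 2098 = 4995 billion.

$4,995 billion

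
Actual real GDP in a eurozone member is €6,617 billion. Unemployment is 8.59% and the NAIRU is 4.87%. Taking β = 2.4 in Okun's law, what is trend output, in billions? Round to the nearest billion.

€7,266 billion

Unemployment gap = 8.59 - 4.87 = 3.72 points, so output gap = -2.4 × 3.72 = -8.928%.
Since Y = Y* × (1 + gap/100), Y* = 6617/0.91072 ≈ 7266 billion.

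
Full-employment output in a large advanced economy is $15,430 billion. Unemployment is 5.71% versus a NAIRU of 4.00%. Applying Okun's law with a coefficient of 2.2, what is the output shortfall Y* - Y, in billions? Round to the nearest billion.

$580 billion

Output gap = -2.2 × (5.71 - 4) = -2.2 × 1.71 = -3.762%.
Actual GDP ≈ 15430 × 0.96238 ≈ 14850 billion, so the shortfall is 15430 - 14850 = 580 billion.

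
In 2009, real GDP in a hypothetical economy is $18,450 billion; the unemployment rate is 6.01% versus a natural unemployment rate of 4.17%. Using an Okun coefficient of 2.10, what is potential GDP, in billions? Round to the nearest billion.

Unemployment gap = 6.01 - 4.17 = 1.84 points, so output gap = -2.1 × 1.84 = -3.864%.
Since Y = Y* × (1 + gap/100), Y* = 18450/0.96136 ≈ 19192 billion.

$19,192 billion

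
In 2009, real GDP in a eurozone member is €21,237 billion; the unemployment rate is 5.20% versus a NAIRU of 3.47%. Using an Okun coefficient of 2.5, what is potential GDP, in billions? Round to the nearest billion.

€22,197 billion

Unemployment gap = 5.2 - 3.47 = 1.73 points, so output gap = -2.5 × 1.73 = -4.325%.
Since Y = Y* × (1 + gap/100), Y* = 21237/0.95675 ≈ 22197 billion.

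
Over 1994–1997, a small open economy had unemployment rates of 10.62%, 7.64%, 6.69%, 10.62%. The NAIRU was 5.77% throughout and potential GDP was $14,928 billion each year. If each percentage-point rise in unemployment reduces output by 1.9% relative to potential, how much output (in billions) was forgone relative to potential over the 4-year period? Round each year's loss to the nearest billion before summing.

$3,543 billion

Year 1994: gap = -1.9 × (10.62 - 5.77) = -9.215%, loss ≈ 14928 × 9.215/100 ≈ 1376.
Year 1995: gap = -1.9 × (7.64 - 5.77) = -3.553%, loss ≈ 14928 × 3.553/100 ≈ 530.
Year 1996: gap = -1.9 × (6.69 - 5.77) = -1.748%, loss ≈ 14928 × 1.748/100 ≈ 261.
Year 1997: gap = -1.9 × (10.62 - 5.77) = -9.215%, loss ≈ 14928 × 9.215/100 ≈ 1376.
Total lost output = 1376 + 530 + 261 + 1376 = 3543 billion.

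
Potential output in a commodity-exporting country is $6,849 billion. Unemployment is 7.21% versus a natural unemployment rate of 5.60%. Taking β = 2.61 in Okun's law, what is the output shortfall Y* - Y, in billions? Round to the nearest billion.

$288 billion

Output gap = -2.61 × (7.21 - 5.6) = -2.61 × 1.61 = -4.2021%.
Actual GDP ≈ 6849 × 0.957979 ≈ 6561 billion, so the shortfall is 6849 - 6561 = 288 billion.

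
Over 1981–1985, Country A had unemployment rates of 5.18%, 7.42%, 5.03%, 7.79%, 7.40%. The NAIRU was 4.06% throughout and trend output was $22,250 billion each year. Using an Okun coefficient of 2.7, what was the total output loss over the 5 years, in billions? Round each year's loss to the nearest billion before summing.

Year 1981: gap = -2.7 × (5.18 - 4.06) = -3.024%, loss ≈ 22250 × 3.024/100 ≈ 673.
Year 1982: gap = -2.7 × (7.42 - 4.06) = -9.072%, loss ≈ 22250 × 9.072/100 ≈ 2019.
Year 1983: gap = -2.7 × (5.03 - 4.06) = -2.619%, loss ≈ 22250 × 2.619/100 ≈ 583.
Year 1984: gap = -2.7 × (7.79 - 4.06) = -10.071%, loss ≈ 22250 × 10.071/100 ≈ 2241.
Year 1985: gap = -2.7 × (7.4 - 4.06) = -9.018%, loss ≈ 22250 × 9.018/100 ≈ 2007.
Total lost output = 673 + 2019 + 583 + 2241 + 2007 = 7523 billion.

$7,523 billion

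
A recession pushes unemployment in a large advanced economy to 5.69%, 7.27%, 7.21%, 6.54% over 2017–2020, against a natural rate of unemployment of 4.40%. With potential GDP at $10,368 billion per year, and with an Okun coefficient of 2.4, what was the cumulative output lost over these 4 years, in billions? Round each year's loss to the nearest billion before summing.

$2,267 billion

Year 2017: gap = -2.4 × (5.69 - 4.4) = -3.096%, loss ≈ 10368 × 3.096/100 ≈ 321.
Year 2018: gap = -2.4 × (7.27 - 4.4) = -6.888%, loss ≈ 10368 × 6.888/100 ≈ 714.
Year 2019: gap = -2.4 × (7.21 - 4.4) = -6.744%, loss ≈ 10368 × 6.744/100 ≈ 699.
Year 2020: gap = -2.4 × (6.54 - 4.4) = -5.136%, loss ≈ 10368 × 5.136/100 ≈ 533.
Total lost output = 321 + 714 + 699 + 533 = 2267 billion.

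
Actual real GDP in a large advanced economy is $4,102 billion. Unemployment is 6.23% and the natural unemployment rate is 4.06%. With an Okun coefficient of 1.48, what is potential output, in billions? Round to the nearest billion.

Unemployment gap = 6.23 - 4.06 = 2.17 points, so output gap = -1.48 × 2.17 = -3.2116%.
Since Y = Y* × (1 + gap/100), Y* = 4102/0.967884 ≈ 4238 billion.

$4,238 billion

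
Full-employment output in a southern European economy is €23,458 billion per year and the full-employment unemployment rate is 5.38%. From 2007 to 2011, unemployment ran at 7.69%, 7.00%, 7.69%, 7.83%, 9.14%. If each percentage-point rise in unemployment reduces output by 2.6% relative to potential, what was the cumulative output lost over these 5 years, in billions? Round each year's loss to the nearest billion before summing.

€7,593 billion

Year 2007: gap = -2.6 × (7.69 - 5.38) = -6.006%, loss ≈ 23458 × 6.006/100 ≈ 1409.
Year 2008: gap = -2.6 × (7 - 5.38) = -4.212%, loss ≈ 23458 × 4.212/100 ≈ 988.
Year 2009: gap = -2.6 × (7.69 - 5.38) = -6.006%, loss ≈ 23458 × 6.006/100 ≈ 1409.
Year 2010: gap = -2.6 × (7.83 - 5.38) = -6.37%, loss ≈ 23458 × 6.37/100 ≈ 1494.
Year 2011: gap = -2.6 × (9.14 - 5.38) = -9.776%, loss ≈ 23458 × 9.776/100 ≈ 2293.
Total lost output = 1409 + 988 + 1409 + 1494 + 2293 = 7593 billion.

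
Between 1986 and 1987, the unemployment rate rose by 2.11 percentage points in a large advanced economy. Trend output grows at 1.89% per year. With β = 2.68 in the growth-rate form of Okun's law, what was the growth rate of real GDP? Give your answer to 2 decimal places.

-3.76%

Growth-rate Okun's law: g_Y = g_Y* - β × Δu.
g_Y = 1.89 - 2.68 × (2.11) = 1.89 - 5.6548 = -3.7648%, i.e. -3.76% to 2 d.p.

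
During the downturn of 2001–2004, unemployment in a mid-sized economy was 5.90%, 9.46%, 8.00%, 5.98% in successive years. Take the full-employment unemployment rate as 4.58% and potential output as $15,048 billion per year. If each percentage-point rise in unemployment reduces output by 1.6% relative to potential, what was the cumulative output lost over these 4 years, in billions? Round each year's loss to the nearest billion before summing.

$2,653 billion

Year 2001: gap = -1.6 × (5.9 - 4.58) = -2.112%, loss ≈ 15048 × 2.112/100 ≈ 318.
Year 2002: gap = -1.6 × (9.46 - 4.58) = -7.808%, loss ≈ 15048 × 7.808/100 ≈ 1175.
Year 2003: gap = -1.6 × (8 - 4.58) = -5.472%, loss ≈ 15048 × 5.472/100 ≈ 823.
Year 2004: gap = -1.6 × (5.98 - 4.58) = -2.24%, loss ≈ 15048 × 2.24/100 ≈ 337.
Total lost output = 318 + 1175 + 823 + 337 = 2653 billion.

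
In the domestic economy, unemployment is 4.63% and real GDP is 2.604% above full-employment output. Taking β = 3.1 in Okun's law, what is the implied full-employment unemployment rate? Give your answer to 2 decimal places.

5.47%

From Okun's law, u - u* = -(output gap)/β = -(2.604)/3.1 = -0.84 points.
So u* = 4.63 + 0.84 = 5.47%.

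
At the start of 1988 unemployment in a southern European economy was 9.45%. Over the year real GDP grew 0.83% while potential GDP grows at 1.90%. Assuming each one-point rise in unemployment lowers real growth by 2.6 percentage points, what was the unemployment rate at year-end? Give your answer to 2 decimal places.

Growth-rate Okun's law: g_Y = g_Y* - β × Δu, so Δu = (g_Y* - g_Y)/β.
Δu = (1.9 - 0.83)/2.6 = 1.07/2.6 = 0.41 percentage points.
Year-end unemployment = 9.45 + 0.41 = 9.86%.

9.86%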